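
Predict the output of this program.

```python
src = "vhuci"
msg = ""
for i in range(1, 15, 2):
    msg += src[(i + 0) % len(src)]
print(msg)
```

hcvuihc

i=1: add src[1]='h' → 'h'
i=3: add src[3]='c' → 'hc'
i=5: add src[0]='v' → 'hcv'
i=7: add src[2]='u' → 'hcvu'
i=9: add src[4]='i' → 'hcvui'
i=11: add src[1]='h' → 'hcvuih'
i=13: add src[3]='c' → 'hcvuihc'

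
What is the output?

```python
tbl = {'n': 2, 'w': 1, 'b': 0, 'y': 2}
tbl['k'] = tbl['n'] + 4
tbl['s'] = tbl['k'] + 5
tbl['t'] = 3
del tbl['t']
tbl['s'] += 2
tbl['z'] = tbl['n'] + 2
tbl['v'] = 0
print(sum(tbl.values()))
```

tbl['k'] = tbl['n']+4 = 6 → {'n': 2, 'w': 1, 'b': 0, 'y': 2, 'k': 6}
tbl['s'] = tbl['k']+5 = 11 → {'n': 2, 'w': 1, 'b': 0, 'y': 2, 'k': 6, 's': 11}
tbl['t'] = 3 → {'n': 2, 'w': 1, 'b': 0, 'y': 2, 'k': 6, 's': 11, 't': 3}
del 't' → {'n': 2, 'w': 1, 'b': 0, 'y': 2, 'k': 6, 's': 11}
tbl['s'] = 11+2 = 13 → {'n': 2, 'w': 1, 'b': 0, 'y': 2, 'k': 6, 's': 13}
tbl['z'] = tbl['n']+2 = 4 → {'n': 2, 'w': 1, 'b': 0, 'y': 2, 'k': 6, 's': 13, 'z': 4}
tbl['v'] = 0 → {'n': 2, 'w': 1, 'b': 0, 'y': 2, 'k': 6, 's': 13, 'z': 4, 'v': 0}
sum of values = 28

28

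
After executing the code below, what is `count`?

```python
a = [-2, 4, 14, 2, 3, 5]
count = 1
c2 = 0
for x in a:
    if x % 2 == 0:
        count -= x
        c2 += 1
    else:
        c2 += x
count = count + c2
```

x=-2: even, count = 1-(-2) = 3; c2=1
x=4: even, count = 3-4 = -1; c2=2
x=14: even, count = (-1)-14 = -15; c2=3
x=2: even, count = (-15)-2 = -17; c2=4
x=3: not even; c2=7
x=5: not even; c2=12
count+c2 = (-17)+12 = -5

-5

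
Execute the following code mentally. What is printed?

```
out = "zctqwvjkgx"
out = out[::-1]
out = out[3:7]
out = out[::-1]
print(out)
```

qwvj

reverse → 'xgkjvwqtcz'
slice [3:7] → 'jvwq'
reverse → 'qwvj'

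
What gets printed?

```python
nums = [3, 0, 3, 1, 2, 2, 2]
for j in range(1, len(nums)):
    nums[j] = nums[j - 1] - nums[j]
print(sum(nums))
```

j=1: nums[1] = 3-0 = 3 → [3, 3, 3, 1, 2, 2, 2]
j=2: nums[2] = 3-3 = 0 → [3, 3, 0, 1, 2, 2, 2]
j=3: nums[3] = 0-1 = -1 → [3, 3, 0, -1, 2, 2, 2]
j=4: nums[4] = (-1)-2 = -3 → [3, 3, 0, -1, -3, 2, 2]
j=5: nums[5] = (-3)-2 = -5 → [3, 3, 0, -1, -3, -5, 2]
j=6: nums[6] = (-5)-2 = -7 → [3, 3, 0, -1, -3, -5, -7]
sum = -10

-10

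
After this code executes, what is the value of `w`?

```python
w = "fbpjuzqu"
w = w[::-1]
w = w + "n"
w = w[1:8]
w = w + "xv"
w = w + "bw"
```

'qzujpbfxvbw'

reverse → 'uqzujpbf'
+ 'n' → 'uqzujpbfn'
slice [1:8] → 'qzujpbf'
+ 'xv' → 'qzujpbfxv'
+ 'bw' → 'qzujpbfxvbw'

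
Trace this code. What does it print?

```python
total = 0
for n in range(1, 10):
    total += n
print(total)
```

45

n=1: total = 0+1 = 1
n=2: total = 1+2 = 3
n=3: total = 3+3 = 6
n=4: total = 6+4 = 10
n=5: total = 10+5 = 15
n=6: total = 15+6 = 21
n=7: total = 21+7 = 28
n=8: total = 28+8 = 36
n=9: total = 36+9 = 45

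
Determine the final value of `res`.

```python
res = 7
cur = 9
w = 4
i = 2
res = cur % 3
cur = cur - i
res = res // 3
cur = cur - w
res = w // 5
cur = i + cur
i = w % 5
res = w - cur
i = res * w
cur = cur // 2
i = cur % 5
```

res = 9%3 = 0
cur = 9-2 = 7
res = 0//3 = 0
cur = 7-4 = 3
res = 4//5 = 0
cur = 2+3 = 5
i = 4%5 = 4
res = 4-5 = -1
i = (-1)*4 = -4
cur = 5//2 = 2
i = 2%5 = 2

-1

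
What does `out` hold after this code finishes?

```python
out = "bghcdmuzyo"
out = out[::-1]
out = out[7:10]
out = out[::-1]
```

'bgh'

reverse → 'oyzumdchgb'
slice [7:10] → 'hgb'
reverse → 'bgh'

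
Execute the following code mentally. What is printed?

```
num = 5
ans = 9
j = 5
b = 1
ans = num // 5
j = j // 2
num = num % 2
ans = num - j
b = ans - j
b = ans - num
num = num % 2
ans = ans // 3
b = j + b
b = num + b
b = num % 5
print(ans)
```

-1

ans = 5//5 = 1
j = 5//2 = 2
num = 5%2 = 1
ans = 1-2 = -1
b = (-1)-2 = -3
b = (-1)-1 = -2
num = 1%2 = 1
ans = (-1)//3 = -1
b = 2+(-2) = 0
b = 1+0 = 1
b = 1%5 = 1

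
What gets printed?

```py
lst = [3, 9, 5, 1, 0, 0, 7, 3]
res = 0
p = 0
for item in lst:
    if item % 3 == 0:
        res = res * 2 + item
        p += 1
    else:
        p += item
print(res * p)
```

item=3: %3==0, res = 0*2+3 = 3; p=1
item=9: %3==0, res = 3*2+9 = 15; p=2
item=5: not %3==0; p=7
item=1: not %3==0; p=8
item=0: %3==0, res = 15*2+0 = 30; p=9
item=0: %3==0, res = 30*2+0 = 60; p=10
item=7: not %3==0; p=17
item=3: %3==0, res = 60*2+3 = 123; p=18
res*p = 123*18 = 2214

2214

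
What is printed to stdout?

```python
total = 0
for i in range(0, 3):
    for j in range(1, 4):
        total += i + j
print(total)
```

i=0,j=1: total = 0+1 = 1
i=0,j=2: total = 1+2 = 3
i=0,j=3: total = 3+3 = 6
i=1,j=1: total = 6+2 = 8
i=1,j=2: total = 8+3 = 11
i=1,j=3: total = 11+4 = 15
i=2,j=1: total = 15+3 = 18
i=2,j=2: total = 18+4 = 22
i=2,j=3: total = 22+5 = 27

27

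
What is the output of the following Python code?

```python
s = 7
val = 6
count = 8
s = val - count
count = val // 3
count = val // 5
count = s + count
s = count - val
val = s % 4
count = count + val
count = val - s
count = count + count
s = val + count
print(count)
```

16

s = 6-8 = -2
count = 6//3 = 2
count = 6//5 = 1
count = (-2)+1 = -1
s = (-1)-6 = -7
val = (-7)%4 = 1
count = (-1)+1 = 0
count = 1-(-7) = 8
count = 8+8 = 16
s = 1+16 = 17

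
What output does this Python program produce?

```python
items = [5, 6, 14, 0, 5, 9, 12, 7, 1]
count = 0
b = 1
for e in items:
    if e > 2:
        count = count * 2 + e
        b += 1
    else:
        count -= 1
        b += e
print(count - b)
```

e=5: >2, count = 0*2+5 = 5; b=2
e=6: >2, count = 5*2+6 = 16; b=3
e=14: >2, count = 16*2+14 = 46; b=4
e=0: not >2, count = 46-1 = 45; b=4
e=5: >2, count = 45*2+5 = 95; b=5
e=9: >2, count = 95*2+9 = 199; b=6
e=12: >2, count = 199*2+12 = 410; b=7
e=7: >2, count = 410*2+7 = 827; b=8
e=1: not >2, count = 827-1 = 826; b=9
count-b = 826-9 = 817

817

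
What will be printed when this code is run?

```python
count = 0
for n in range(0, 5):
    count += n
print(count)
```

10

n=0: count = 0+0 = 0
n=1: count = 0+1 = 1
n=2: count = 1+2 = 3
n=3: count = 3+3 = 6
n=4: count = 6+4 = 10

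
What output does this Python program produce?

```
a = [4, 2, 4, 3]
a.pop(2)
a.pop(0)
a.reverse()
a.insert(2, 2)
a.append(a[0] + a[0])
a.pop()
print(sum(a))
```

7

pop(2) removes 4 → [4, 2, 3]
pop(0) removes 4 → [2, 3]
reverse → [3, 2]
insert 2 at 2 → [3, 2, 2]
append a[0]+a[0] = 3+3 = 6 → [3, 2, 2, 6]
pop() removes 6 → [3, 2, 2]
sum = 7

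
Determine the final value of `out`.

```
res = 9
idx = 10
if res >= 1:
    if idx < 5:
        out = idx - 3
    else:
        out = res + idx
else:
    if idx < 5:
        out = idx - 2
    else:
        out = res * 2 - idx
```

19

res=9, idx=10
res >= 1 is True; idx < 5 is False
→ out = res + idx = 19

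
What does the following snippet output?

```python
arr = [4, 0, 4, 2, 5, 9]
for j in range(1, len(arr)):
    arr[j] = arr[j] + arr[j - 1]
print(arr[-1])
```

24

j=1: arr[1] = 0+4 = 4 → [4, 4, 4, 2, 5, 9]
j=2: arr[2] = 4+4 = 8 → [4, 4, 8, 2, 5, 9]
j=3: arr[3] = 2+8 = 10 → [4, 4, 8, 10, 5, 9]
j=4: arr[4] = 5+10 = 15 → [4, 4, 8, 10, 15, 9]
j=5: arr[5] = 9+15 = 24 → [4, 4, 8, 10, 15, 24]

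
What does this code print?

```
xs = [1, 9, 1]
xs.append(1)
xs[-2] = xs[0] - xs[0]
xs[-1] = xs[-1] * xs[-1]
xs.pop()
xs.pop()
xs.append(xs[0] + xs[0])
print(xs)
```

append 1 → [1, 9, 1, 1]
xs[-2] = xs[0]-xs[0] = 1-1 = 0 → [1, 9, 0, 1]
xs[-1] = xs[-1]*xs[-1] = 1*1 = 1 → [1, 9, 0, 1]
pop() removes 1 → [1, 9, 0]
pop() removes 0 → [1, 9]
append xs[0]+xs[0] = 1+1 = 2 → [1, 9, 2]

[1, 9, 2]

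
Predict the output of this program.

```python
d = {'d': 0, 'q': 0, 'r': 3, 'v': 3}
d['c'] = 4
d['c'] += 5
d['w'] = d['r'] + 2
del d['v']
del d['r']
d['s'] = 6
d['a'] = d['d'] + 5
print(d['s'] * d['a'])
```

30

d['c'] = 4 → {'d': 0, 'q': 0, 'r': 3, 'v': 3, 'c': 4}
d['c'] = 4+5 = 9 → {'d': 0, 'q': 0, 'r': 3, 'v': 3, 'c': 9}
d['w'] = d['r']+2 = 5 → {'d': 0, 'q': 0, 'r': 3, 'v': 3, 'c': 9, 'w': 5}
del 'v' → {'d': 0, 'q': 0, 'r': 3, 'c': 9, 'w': 5}
del 'r' → {'d': 0, 'q': 0, 'c': 9, 'w': 5}
d['s'] = 6 → {'d': 0, 'q': 0, 'c': 9, 'w': 5, 's': 6}
d['a'] = d['d']+5 = 5 → {'d': 0, 'q': 0, 'c': 9, 'w': 5, 's': 6, 'a': 5}
d['s']*d['a'] = 6*5 = 30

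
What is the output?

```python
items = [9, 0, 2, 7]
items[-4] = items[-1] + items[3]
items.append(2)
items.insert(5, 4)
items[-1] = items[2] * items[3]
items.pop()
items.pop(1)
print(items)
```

[14, 2, 7, 2]

items[-4] = items[-1]+items[3] = 7+7 = 14 → [14, 0, 2, 7]
append 2 → [14, 0, 2, 7, 2]
insert 4 at 5 → [14, 0, 2, 7, 2, 4]
items[-1] = items[2]*items[3] = 2*7 = 14 → [14, 0, 2, 7, 2, 14]
pop() removes 14 → [14, 0, 2, 7, 2]
pop(1) removes 0 → [14, 2, 7, 2]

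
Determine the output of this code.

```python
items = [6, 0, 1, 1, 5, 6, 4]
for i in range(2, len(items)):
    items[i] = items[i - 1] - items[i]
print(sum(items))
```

i=2: items[2] = 0-1 = -1 → [6, 0, -1, 1, 5, 6, 4]
i=3: items[3] = (-1)-1 = -2 → [6, 0, -1, -2, 5, 6, 4]
i=4: items[4] = (-2)-5 = -7 → [6, 0, -1, -2, -7, 6, 4]
i=5: items[5] = (-7)-6 = -13 → [6, 0, -1, -2, -7, -13, 4]
i=6: items[6] = (-13)-4 = -17 → [6, 0, -1, -2, -7, -13, -17]
sum = -34

-34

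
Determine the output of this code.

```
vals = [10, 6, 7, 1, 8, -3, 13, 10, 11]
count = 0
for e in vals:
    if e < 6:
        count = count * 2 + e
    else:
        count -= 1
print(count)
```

-18

e=10: not <6, count = 0-1 = -1
e=6: not <6, count = (-1)-1 = -2
e=7: not <6, count = (-2)-1 = -3
e=1: <6, count = (-3)*2+1 = -5
e=8: not <6, count = (-5)-1 = -6
e=-3: <6, count = (-6)*2+(-3) = -15
e=13: not <6, count = (-15)-1 = -16
e=10: not <6, count = (-16)-1 = -17
e=11: not <6, count = (-17)-1 = -18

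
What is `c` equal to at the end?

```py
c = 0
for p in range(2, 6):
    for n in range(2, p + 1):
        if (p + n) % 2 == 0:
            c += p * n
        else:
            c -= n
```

66

p=2,n=2: even sum, c = 0+4 = 4
p=3,n=2: odd sum, c = 4-2 = 2
p=3,n=3: even sum, c = 2+9 = 11
p=4,n=2: even sum, c = 11+8 = 19
p=4,n=3: odd sum, c = 19-3 = 16
p=4,n=4: even sum, c = 16+16 = 32
p=5,n=2: odd sum, c = 32-2 = 30
p=5,n=3: even sum, c = 30+15 = 45
p=5,n=4: odd sum, c = 45-4 = 41
p=5,n=5: even sum, c = 41+25 = 66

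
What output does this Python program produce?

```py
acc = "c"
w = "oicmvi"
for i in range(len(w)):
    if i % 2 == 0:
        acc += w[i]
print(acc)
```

i=0: add 'o' → 'co'
i=1: skip
i=2: add 'c' → 'coc'
i=3: skip
i=4: add 'v' → 'cocv'
i=5: skip

cocv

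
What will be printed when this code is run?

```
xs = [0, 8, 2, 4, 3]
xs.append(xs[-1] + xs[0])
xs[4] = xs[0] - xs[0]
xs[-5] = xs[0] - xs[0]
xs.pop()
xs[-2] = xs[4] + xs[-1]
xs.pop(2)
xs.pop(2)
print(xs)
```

append xs[-1]+xs[0] = 3+0 = 3 → [0, 8, 2, 4, 3, 3]
xs[4] = xs[0]-xs[0] = 0-0 = 0 → [0, 8, 2, 4, 0, 3]
xs[-5] = xs[0]-xs[0] = 0-0 = 0 → [0, 0, 2, 4, 0, 3]
pop() removes 3 → [0, 0, 2, 4, 0]
xs[-2] = xs[4]+xs[-1] = 0+0 = 0 → [0, 0, 2, 0, 0]
pop(2) removes 2 → [0, 0, 0, 0]
pop(2) removes 0 → [0, 0, 0]

[0, 0, 0]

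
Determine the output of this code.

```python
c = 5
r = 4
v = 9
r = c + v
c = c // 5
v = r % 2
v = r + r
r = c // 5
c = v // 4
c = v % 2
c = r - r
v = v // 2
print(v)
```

14

r = 5+9 = 14
c = 5//5 = 1
v = 14%2 = 0
v = 14+14 = 28
r = 1//5 = 0
c = 28//4 = 7
c = 28%2 = 0
c = 0-0 = 0
v = 28//2 = 14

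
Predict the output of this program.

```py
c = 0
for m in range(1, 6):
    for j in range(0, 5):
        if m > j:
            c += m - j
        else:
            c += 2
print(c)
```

m=1,j=0: 1>0, c = 0+1 = 1
m=1,j=1: not 1>1, c = 1+2 = 3
m=1,j=2: not 1>2, c = 3+2 = 5
m=1,j=3: not 1>3, c = 5+2 = 7
m=1,j=4: not 1>4, c = 7+2 = 9
m=2,j=0: 2>0, c = 9+2 = 11
m=2,j=1: 2>1, c = 11+1 = 12
m=2,j=2: not 2>2, c = 12+2 = 14
m=2,j=3: not 2>3, c = 14+2 = 16
m=2,j=4: not 2>4, c = 16+2 = 18
m=3,j=0: 3>0, c = 18+3 = 21
m=3,j=1: 3>1, c = 21+2 = 23
m=3,j=2: 3>2, c = 23+1 = 24
m=3,j=3: not 3>3, c = 24+2 = 26
m=3,j=4: not 3>4, c = 26+2 = 28
m=4,j=0: 4>0, c = 28+4 = 32
m=4,j=1: 4>1, c = 32+3 = 35
m=4,j=2: 4>2, c = 35+2 = 37
m=4,j=3: 4>3, c = 37+1 = 38
m=4,j=4: not 4>4, c = 38+2 = 40
m=5,j=0: 5>0, c = 40+5 = 45
m=5,j=1: 5>1, c = 45+4 = 49
m=5,j=2: 5>2, c = 49+3 = 52
m=5,j=3: 5>3, c = 52+2 = 54
m=5,j=4: 5>4, c = 54+1 = 55

55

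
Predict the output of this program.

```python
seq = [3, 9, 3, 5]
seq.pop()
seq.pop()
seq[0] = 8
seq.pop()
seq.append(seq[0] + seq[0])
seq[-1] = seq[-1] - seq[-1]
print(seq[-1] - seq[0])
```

-8

pop() removes 5 → [3, 9, 3]
pop() removes 3 → [3, 9]
seq[0] = 8 → [8, 9]
pop() removes 9 → [8]
append seq[0]+seq[0] = 8+8 = 16 → [8, 16]
seq[-1] = seq[-1]-seq[-1] = 16-16 = 0 → [8, 0]
seq[-1]-seq[0] = 0-8 = -8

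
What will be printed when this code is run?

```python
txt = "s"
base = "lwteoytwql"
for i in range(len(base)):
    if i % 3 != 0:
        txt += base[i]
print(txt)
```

i=0: skip
i=1: add 'w' → 'sw'
i=2: add 't' → 'swt'
i=3: skip
i=4: add 'o' → 'swto'
i=5: add 'y' → 'swtoy'
i=6: skip
i=7: add 'w' → 'swtoyw'
i=8: add 'q' → 'swtoywq'
i=9: skip

swtoywq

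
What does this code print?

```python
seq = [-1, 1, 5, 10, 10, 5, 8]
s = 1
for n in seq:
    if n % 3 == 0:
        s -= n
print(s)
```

n=-1: not %3==0
n=1: not %3==0
n=5: not %3==0
n=10: not %3==0
n=10: not %3==0
n=5: not %3==0
n=8: not %3==0

1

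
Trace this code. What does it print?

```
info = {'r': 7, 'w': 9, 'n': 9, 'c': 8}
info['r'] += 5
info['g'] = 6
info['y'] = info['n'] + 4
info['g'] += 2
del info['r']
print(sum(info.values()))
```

47

info['r'] = 7+5 = 12 → {'r': 12, 'w': 9, 'n': 9, 'c': 8}
info['g'] = 6 → {'r': 12, 'w': 9, 'n': 9, 'c': 8, 'g': 6}
info['y'] = info['n']+4 = 13 → {'r': 12, 'w': 9, 'n': 9, 'c': 8, 'g': 6, 'y': 13}
info['g'] = 6+2 = 8 → {'r': 12, 'w': 9, 'n': 9, 'c': 8, 'g': 8, 'y': 13}
del 'r' → {'w': 9, 'n': 9, 'c': 8, 'g': 8, 'y': 13}
sum of values = 47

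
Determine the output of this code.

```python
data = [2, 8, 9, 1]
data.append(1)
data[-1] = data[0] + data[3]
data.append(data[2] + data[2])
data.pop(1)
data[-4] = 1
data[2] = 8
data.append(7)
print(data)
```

[2, 1, 8, 3, 18, 7]

append 1 → [2, 8, 9, 1, 1]
data[-1] = data[0]+data[3] = 2+1 = 3 → [2, 8, 9, 1, 3]
append data[2]+data[2] = 9+9 = 18 → [2, 8, 9, 1, 3, 18]
pop(1) removes 8 → [2, 9, 1, 3, 18]
data[-4] = 1 → [2, 1, 1, 3, 18]
data[2] = 8 → [2, 1, 8, 3, 18]
append 7 → [2, 1, 8, 3, 18, 7]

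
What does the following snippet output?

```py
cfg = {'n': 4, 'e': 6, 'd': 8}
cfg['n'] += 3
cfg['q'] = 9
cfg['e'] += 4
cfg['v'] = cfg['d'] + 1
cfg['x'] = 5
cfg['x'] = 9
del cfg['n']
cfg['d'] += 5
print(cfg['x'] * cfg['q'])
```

81

cfg['n'] = 4+3 = 7 → {'n': 7, 'e': 6, 'd': 8}
cfg['q'] = 9 → {'n': 7, 'e': 6, 'd': 8, 'q': 9}
cfg['e'] = 6+4 = 10 → {'n': 7, 'e': 10, 'd': 8, 'q': 9}
cfg['v'] = cfg['d']+1 = 9 → {'n': 7, 'e': 10, 'd': 8, 'q': 9, 'v': 9}
cfg['x'] = 5 → {'n': 7, 'e': 10, 'd': 8, 'q': 9, 'v': 9, 'x': 5}
cfg['x'] = 9 → {'n': 7, 'e': 10, 'd': 8, 'q': 9, 'v': 9, 'x': 9}
del 'n' → {'e': 10, 'd': 8, 'q': 9, 'v': 9, 'x': 9}
cfg['d'] = 8+5 = 13 → {'e': 10, 'd': 13, 'q': 9, 'v': 9, 'x': 9}
cfg['x']*cfg['q'] = 9*9 = 81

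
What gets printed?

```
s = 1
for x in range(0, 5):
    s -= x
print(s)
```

x=0: s = 1-0 = 1
x=1: s = 1-1 = 0
x=2: s = 0-2 = -2
x=3: s = (-2)-3 = -5
x=4: s = (-5)-4 = -9

-9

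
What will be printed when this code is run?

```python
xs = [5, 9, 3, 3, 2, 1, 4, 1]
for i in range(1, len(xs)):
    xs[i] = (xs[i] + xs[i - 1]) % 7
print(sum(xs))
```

23

i=1: xs[1] = (9+5)%7 = 0 → [5, 0, 3, 3, 2, 1, 4, 1]
i=2: xs[2] = (3+0)%7 = 3 → [5, 0, 3, 3, 2, 1, 4, 1]
i=3: xs[3] = (3+3)%7 = 6 → [5, 0, 3, 6, 2, 1, 4, 1]
i=4: xs[4] = (2+6)%7 = 1 → [5, 0, 3, 6, 1, 1, 4, 1]
i=5: xs[5] = (1+1)%7 = 2 → [5, 0, 3, 6, 1, 2, 4, 1]
i=6: xs[6] = (4+2)%7 = 6 → [5, 0, 3, 6, 1, 2, 6, 1]
i=7: xs[7] = (1+6)%7 = 0 → [5, 0, 3, 6, 1, 2, 6, 0]
sum = 23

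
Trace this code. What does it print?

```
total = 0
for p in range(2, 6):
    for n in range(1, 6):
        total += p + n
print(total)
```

130

p=2,n=1: total = 0+3 = 3
p=2,n=2: total = 3+4 = 7
p=2,n=3: total = 7+5 = 12
p=2,n=4: total = 12+6 = 18
p=2,n=5: total = 18+7 = 25
p=3,n=1: total = 25+4 = 29
p=3,n=2: total = 29+5 = 34
p=3,n=3: total = 34+6 = 40
p=3,n=4: total = 40+7 = 47
p=3,n=5: total = 47+8 = 55
p=4,n=1: total = 55+5 = 60
p=4,n=2: total = 60+6 = 66
p=4,n=3: total = 66+7 = 73
p=4,n=4: total = 73+8 = 81
p=4,n=5: total = 81+9 = 90
p=5,n=1: total = 90+6 = 96
p=5,n=2: total = 96+7 = 103
p=5,n=3: total = 103+8 = 111
p=5,n=4: total = 111+9 = 120
p=5,n=5: total = 120+10 = 130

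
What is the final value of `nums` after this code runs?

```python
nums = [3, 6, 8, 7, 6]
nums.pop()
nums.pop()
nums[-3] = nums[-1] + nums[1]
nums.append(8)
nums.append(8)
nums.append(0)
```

[14, 6, 8, 8, 8, 0]

pop() removes 6 → [3, 6, 8, 7]
pop() removes 7 → [3, 6, 8]
nums[-3] = nums[-1]+nums[1] = 8+6 = 14 → [14, 6, 8]
append 8 → [14, 6, 8, 8]
append 8 → [14, 6, 8, 8, 8]
append 0 → [14, 6, 8, 8, 8, 0]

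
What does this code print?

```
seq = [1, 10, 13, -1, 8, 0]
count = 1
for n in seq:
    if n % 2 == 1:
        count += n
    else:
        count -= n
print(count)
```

-4

n=1: odd, count = 1+1 = 2
n=10: not odd, count = 2-10 = -8
n=13: odd, count = (-8)+13 = 5
n=-1: odd, count = 5+(-1) = 4
n=8: not odd, count = 4-8 = -4
n=0: not odd, count = (-4)-0 = -4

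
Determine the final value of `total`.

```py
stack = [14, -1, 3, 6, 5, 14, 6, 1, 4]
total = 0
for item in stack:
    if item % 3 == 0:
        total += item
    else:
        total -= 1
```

9

item=14: not %3==0, total = 0-1 = -1
item=-1: not %3==0, total = (-1)-1 = -2
item=3: %3==0, total = (-2)+3 = 1
item=6: %3==0, total = 1+6 = 7
item=5: not %3==0, total = 7-1 = 6
item=14: not %3==0, total = 6-1 = 5
item=6: %3==0, total = 5+6 = 11
item=1: not %3==0, total = 11-1 = 10
item=4: not %3==0, total = 10-1 = 9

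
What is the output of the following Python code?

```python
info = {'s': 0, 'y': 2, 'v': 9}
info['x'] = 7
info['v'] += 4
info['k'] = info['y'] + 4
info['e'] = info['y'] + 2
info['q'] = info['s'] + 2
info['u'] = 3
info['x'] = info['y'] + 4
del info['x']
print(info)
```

{'s': 0, 'y': 2, 'v': 13, 'k': 6, 'e': 4, 'q': 2, 'u': 3}

info['x'] = 7 → {'s': 0, 'y': 2, 'v': 9, 'x': 7}
info['v'] = 9+4 = 13 → {'s': 0, 'y': 2, 'v': 13, 'x': 7}
info['k'] = info['y']+4 = 6 → {'s': 0, 'y': 2, 'v': 13, 'x': 7, 'k': 6}
info['e'] = info['y']+2 = 4 → {'s': 0, 'y': 2, 'v': 13, 'x': 7, 'k': 6, 'e': 4}
info['q'] = info['s']+2 = 2 → {'s': 0, 'y': 2, 'v': 13, 'x': 7, 'k': 6, 'e': 4, 'q': 2}
info['u'] = 3 → {'s': 0, 'y': 2, 'v': 13, 'x': 7, 'k': 6, 'e': 4, 'q': 2, 'u': 3}
info['x'] = info['y']+4 = 6 → {'s': 0, 'y': 2, 'v': 13, 'x': 6, 'k': 6, 'e': 4, 'q': 2, 'u': 3}
del 'x' → {'s': 0, 'y': 2, 'v': 13, 'k': 6, 'e': 4, 'q': 2, 'u': 3}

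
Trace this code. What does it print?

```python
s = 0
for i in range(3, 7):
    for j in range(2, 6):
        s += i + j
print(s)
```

i=3,j=2: s = 0+5 = 5
i=3,j=3: s = 5+6 = 11
i=3,j=4: s = 11+7 = 18
i=3,j=5: s = 18+8 = 26
i=4,j=2: s = 26+6 = 32
i=4,j=3: s = 32+7 = 39
i=4,j=4: s = 39+8 = 47
i=4,j=5: s = 47+9 = 56
i=5,j=2: s = 56+7 = 63
i=5,j=3: s = 63+8 = 71
i=5,j=4: s = 71+9 = 80
i=5,j=5: s = 80+10 = 90
i=6,j=2: s = 90+8 = 98
i=6,j=3: s = 98+9 = 107
i=6,j=4: s = 107+10 = 117
i=6,j=5: s = 117+11 = 128

128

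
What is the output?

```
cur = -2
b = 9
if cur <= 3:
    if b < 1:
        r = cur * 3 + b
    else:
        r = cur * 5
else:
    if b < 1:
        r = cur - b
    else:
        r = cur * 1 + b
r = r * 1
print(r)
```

-10

cur=-2, b=9
cur <= 3 is True; b < 1 is False
→ r = cur * 5 = -10
r = (-10)*1 = -10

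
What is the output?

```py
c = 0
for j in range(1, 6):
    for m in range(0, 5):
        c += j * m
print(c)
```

j=1,m=0: c = 0+0 = 0
j=1,m=1: c = 0+1 = 1
j=1,m=2: c = 1+2 = 3
j=1,m=3: c = 3+3 = 6
j=1,m=4: c = 6+4 = 10
j=2,m=0: c = 10+0 = 10
j=2,m=1: c = 10+2 = 12
j=2,m=2: c = 12+4 = 16
j=2,m=3: c = 16+6 = 22
j=2,m=4: c = 22+8 = 30
j=3,m=0: c = 30+0 = 30
j=3,m=1: c = 30+3 = 33
j=3,m=2: c = 33+6 = 39
j=3,m=3: c = 39+9 = 48
j=3,m=4: c = 48+12 = 60
j=4,m=0: c = 60+0 = 60
j=4,m=1: c = 60+4 = 64
j=4,m=2: c = 64+8 = 72
j=4,m=3: c = 72+12 = 84
j=4,m=4: c = 84+16 = 100
j=5,m=0: c = 100+0 = 100
j=5,m=1: c = 100+5 = 105
j=5,m=2: c = 105+10 = 115
j=5,m=3: c = 115+15 = 130
j=5,m=4: c = 130+20 = 150

150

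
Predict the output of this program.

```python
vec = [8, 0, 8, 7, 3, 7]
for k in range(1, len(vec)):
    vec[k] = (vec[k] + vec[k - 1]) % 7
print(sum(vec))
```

23

k=1: vec[1] = (0+8)%7 = 1 → [8, 1, 8, 7, 3, 7]
k=2: vec[2] = (8+1)%7 = 2 → [8, 1, 2, 7, 3, 7]
k=3: vec[3] = (7+2)%7 = 2 → [8, 1, 2, 2, 3, 7]
k=4: vec[4] = (3+2)%7 = 5 → [8, 1, 2, 2, 5, 7]
k=5: vec[5] = (7+5)%7 = 5 → [8, 1, 2, 2, 5, 5]
sum = 23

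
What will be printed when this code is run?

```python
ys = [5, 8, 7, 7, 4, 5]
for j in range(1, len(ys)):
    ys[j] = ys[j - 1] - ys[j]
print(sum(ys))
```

-72

j=1: ys[1] = 5-8 = -3 → [5, -3, 7, 7, 4, 5]
j=2: ys[2] = (-3)-7 = -10 → [5, -3, -10, 7, 4, 5]
j=3: ys[3] = (-10)-7 = -17 → [5, -3, -10, -17, 4, 5]
j=4: ys[4] = (-17)-4 = -21 → [5, -3, -10, -17, -21, 5]
j=5: ys[5] = (-21)-5 = -26 → [5, -3, -10, -17, -21, -26]
sum = -72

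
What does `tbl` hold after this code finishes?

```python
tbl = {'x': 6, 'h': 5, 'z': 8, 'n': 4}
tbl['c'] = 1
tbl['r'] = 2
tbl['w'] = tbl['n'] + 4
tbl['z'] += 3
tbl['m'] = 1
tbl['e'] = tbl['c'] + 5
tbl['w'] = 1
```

{'x': 6, 'h': 5, 'z': 11, 'n': 4, 'c': 1, 'r': 2, 'w': 1, 'm': 1, 'e': 6}

tbl['c'] = 1 → {'x': 6, 'h': 5, 'z': 8, 'n': 4, 'c': 1}
tbl['r'] = 2 → {'x': 6, 'h': 5, 'z': 8, 'n': 4, 'c': 1, 'r': 2}
tbl['w'] = tbl['n']+4 = 8 → {'x': 6, 'h': 5, 'z': 8, 'n': 4, 'c': 1, 'r': 2, 'w': 8}
tbl['z'] = 8+3 = 11 → {'x': 6, 'h': 5, 'z': 11, 'n': 4, 'c': 1, 'r': 2, 'w': 8}
tbl['m'] = 1 → {'x': 6, 'h': 5, 'z': 11, 'n': 4, 'c': 1, 'r': 2, 'w': 8, 'm': 1}
tbl['e'] = tbl['c']+5 = 6 → {'x': 6, 'h': 5, 'z': 11, 'n': 4, 'c': 1, 'r': 2, 'w': 8, 'm': 1, 'e': 6}
tbl['w'] = 1 → {'x': 6, 'h': 5, 'z': 11, 'n': 4, 'c': 1, 'r': 2, 'w': 1, 'm': 1, 'e': 6}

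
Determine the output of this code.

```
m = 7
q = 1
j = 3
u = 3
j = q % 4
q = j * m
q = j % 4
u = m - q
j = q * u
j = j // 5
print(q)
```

j = 1%4 = 1
q = 1*7 = 7
q = 1%4 = 1
u = 7-1 = 6
j = 1*6 = 6
j = 6//5 = 1

1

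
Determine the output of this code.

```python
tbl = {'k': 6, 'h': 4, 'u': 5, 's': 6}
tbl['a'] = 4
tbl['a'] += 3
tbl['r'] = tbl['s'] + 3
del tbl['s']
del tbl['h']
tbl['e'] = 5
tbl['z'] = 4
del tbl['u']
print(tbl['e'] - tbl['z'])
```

1

tbl['a'] = 4 → {'k': 6, 'h': 4, 'u': 5, 's': 6, 'a': 4}
tbl['a'] = 4+3 = 7 → {'k': 6, 'h': 4, 'u': 5, 's': 6, 'a': 7}
tbl['r'] = tbl['s']+3 = 9 → {'k': 6, 'h': 4, 'u': 5, 's': 6, 'a': 7, 'r': 9}
del 's' → {'k': 6, 'h': 4, 'u': 5, 'a': 7, 'r': 9}
del 'h' → {'k': 6, 'u': 5, 'a': 7, 'r': 9}
tbl['e'] = 5 → {'k': 6, 'u': 5, 'a': 7, 'r': 9, 'e': 5}
tbl['z'] = 4 → {'k': 6, 'u': 5, 'a': 7, 'r': 9, 'e': 5, 'z': 4}
del 'u' → {'k': 6, 'a': 7, 'r': 9, 'e': 5, 'z': 4}
tbl['e']-tbl['z'] = 5-4 = 1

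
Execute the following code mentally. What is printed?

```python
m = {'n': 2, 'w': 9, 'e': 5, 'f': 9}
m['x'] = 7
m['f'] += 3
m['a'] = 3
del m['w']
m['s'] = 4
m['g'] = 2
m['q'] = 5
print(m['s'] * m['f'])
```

48

m['x'] = 7 → {'n': 2, 'w': 9, 'e': 5, 'f': 9, 'x': 7}
m['f'] = 9+3 = 12 → {'n': 2, 'w': 9, 'e': 5, 'f': 12, 'x': 7}
m['a'] = 3 → {'n': 2, 'w': 9, 'e': 5, 'f': 12, 'x': 7, 'a': 3}
del 'w' → {'n': 2, 'e': 5, 'f': 12, 'x': 7, 'a': 3}
m['s'] = 4 → {'n': 2, 'e': 5, 'f': 12, 'x': 7, 'a': 3, 's': 4}
m['g'] = 2 → {'n': 2, 'e': 5, 'f': 12, 'x': 7, 'a': 3, 's': 4, 'g': 2}
m['q'] = 5 → {'n': 2, 'e': 5, 'f': 12, 'x': 7, 'a': 3, 's': 4, 'g': 2, 'q': 5}
m['s']*m['f'] = 4*12 = 48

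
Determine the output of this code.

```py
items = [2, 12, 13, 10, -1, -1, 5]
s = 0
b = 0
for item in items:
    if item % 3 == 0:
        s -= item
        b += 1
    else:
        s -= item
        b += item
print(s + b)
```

-11

item=2: not %3==0, s = 0-2 = -2; b=2
item=12: %3==0, s = (-2)-12 = -14; b=3
item=13: not %3==0, s = (-14)-13 = -27; b=16
item=10: not %3==0, s = (-27)-10 = -37; b=26
item=-1: not %3==0, s = (-37)-(-1) = -36; b=25
item=-1: not %3==0, s = (-36)-(-1) = -35; b=24
item=5: not %3==0, s = (-35)-5 = -40; b=29
s+b = (-40)+29 = -11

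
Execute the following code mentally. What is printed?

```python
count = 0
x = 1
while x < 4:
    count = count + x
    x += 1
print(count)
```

6

x=1: count = 0+1 = 1
x=2: count = 1+2 = 3
x=3: count = 3+3 = 6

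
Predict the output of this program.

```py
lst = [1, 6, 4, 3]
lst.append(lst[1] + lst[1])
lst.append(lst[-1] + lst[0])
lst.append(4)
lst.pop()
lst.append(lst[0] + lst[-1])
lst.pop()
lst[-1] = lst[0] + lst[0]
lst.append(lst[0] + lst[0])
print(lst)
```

append lst[1]+lst[1] = 6+6 = 12 → [1, 6, 4, 3, 12]
append lst[-1]+lst[0] = 12+1 = 13 → [1, 6, 4, 3, 12, 13]
append 4 → [1, 6, 4, 3, 12, 13, 4]
pop() removes 4 → [1, 6, 4, 3, 12, 13]
append lst[0]+lst[-1] = 1+13 = 14 → [1, 6, 4, 3, 12, 13, 14]
pop() removes 14 → [1, 6, 4, 3, 12, 13]
lst[-1] = lst[0]+lst[0] = 1+1 = 2 → [1, 6, 4, 3, 12, 2]
append lst[0]+lst[0] = 1+1 = 2 → [1, 6, 4, 3, 12, 2, 2]

[1, 6, 4, 3, 12, 2, 2]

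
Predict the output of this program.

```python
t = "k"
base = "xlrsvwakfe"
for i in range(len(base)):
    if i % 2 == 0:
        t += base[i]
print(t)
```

kxrvaf

i=0: add 'x' → 'kx'
i=1: skip
i=2: add 'r' → 'kxr'
i=3: skip
i=4: add 'v' → 'kxrv'
i=5: skip
i=6: add 'a' → 'kxrva'
i=7: skip
i=8: add 'f' → 'kxrvaf'
i=9: skip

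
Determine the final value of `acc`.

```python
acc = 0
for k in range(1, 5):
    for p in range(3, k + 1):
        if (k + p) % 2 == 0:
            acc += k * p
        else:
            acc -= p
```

22

k=3,p=3: even sum, acc = 0+9 = 9
k=4,p=3: odd sum, acc = 9-3 = 6
k=4,p=4: even sum, acc = 6+16 = 22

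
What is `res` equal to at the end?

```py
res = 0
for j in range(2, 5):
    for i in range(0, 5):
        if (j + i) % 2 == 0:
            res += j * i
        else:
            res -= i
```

j=2,i=0: even sum, res = 0+0 = 0
j=2,i=1: odd sum, res = 0-1 = -1
j=2,i=2: even sum, res = (-1)+4 = 3
j=2,i=3: odd sum, res = 3-3 = 0
j=2,i=4: even sum, res = 0+8 = 8
j=3,i=0: odd sum, res = 8-0 = 8
j=3,i=1: even sum, res = 8+3 = 11
j=3,i=2: odd sum, res = 11-2 = 9
j=3,i=3: even sum, res = 9+9 = 18
j=3,i=4: odd sum, res = 18-4 = 14
j=4,i=0: even sum, res = 14+0 = 14
j=4,i=1: odd sum, res = 14-1 = 13
j=4,i=2: even sum, res = 13+8 = 21
j=4,i=3: odd sum, res = 21-3 = 18
j=4,i=4: even sum, res = 18+16 = 34

34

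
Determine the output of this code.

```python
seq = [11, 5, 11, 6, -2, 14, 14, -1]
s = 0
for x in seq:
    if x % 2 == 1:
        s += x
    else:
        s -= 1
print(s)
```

x=11: odd, s = 0+11 = 11
x=5: odd, s = 11+5 = 16
x=11: odd, s = 16+11 = 27
x=6: not odd, s = 27-1 = 26
x=-2: not odd, s = 26-1 = 25
x=14: not odd, s = 25-1 = 24
x=14: not odd, s = 24-1 = 23
x=-1: odd, s = 23+(-1) = 22

22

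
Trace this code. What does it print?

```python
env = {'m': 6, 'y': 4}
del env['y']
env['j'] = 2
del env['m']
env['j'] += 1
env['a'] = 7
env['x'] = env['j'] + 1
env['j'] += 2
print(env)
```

{'j': 5, 'a': 7, 'x': 4}

del 'y' → {'m': 6}
env['j'] = 2 → {'m': 6, 'j': 2}
del 'm' → {'j': 2}
env['j'] = 2+1 = 3 → {'j': 3}
env['a'] = 7 → {'j': 3, 'a': 7}
env['x'] = env['j']+1 = 4 → {'j': 3, 'a': 7, 'x': 4}
env['j'] = 3+2 = 5 → {'j': 5, 'a': 7, 'x': 4}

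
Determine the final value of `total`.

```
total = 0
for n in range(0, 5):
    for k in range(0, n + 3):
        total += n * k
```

155

n=0,k=0: total = 0+0 = 0
n=0,k=1: total = 0+0 = 0
n=0,k=2: total = 0+0 = 0
n=1,k=0: total = 0+0 = 0
n=1,k=1: total = 0+1 = 1
n=1,k=2: total = 1+2 = 3
n=1,k=3: total = 3+3 = 6
n=2,k=0: total = 6+0 = 6
n=2,k=1: total = 6+2 = 8
n=2,k=2: total = 8+4 = 12
n=2,k=3: total = 12+6 = 18
n=2,k=4: total = 18+8 = 26
n=3,k=0: total = 26+0 = 26
n=3,k=1: total = 26+3 = 29
n=3,k=2: total = 29+6 = 35
n=3,k=3: total = 35+9 = 44
n=3,k=4: total = 44+12 = 56
n=3,k=5: total = 56+15 = 71
n=4,k=0: total = 71+0 = 71
n=4,k=1: total = 71+4 = 75
n=4,k=2: total = 75+8 = 83
n=4,k=3: total = 83+12 = 95
n=4,k=4: total = 95+16 = 111
n=4,k=5: total = 111+20 = 131
n=4,k=6: total = 131+24 = 155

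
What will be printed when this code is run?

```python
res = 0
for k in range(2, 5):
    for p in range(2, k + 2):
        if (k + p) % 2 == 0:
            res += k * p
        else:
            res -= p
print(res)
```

k=2,p=2: even sum, res = 0+4 = 4
k=2,p=3: odd sum, res = 4-3 = 1
k=3,p=2: odd sum, res = 1-2 = -1
k=3,p=3: even sum, res = (-1)+9 = 8
k=3,p=4: odd sum, res = 8-4 = 4
k=4,p=2: even sum, res = 4+8 = 12
k=4,p=3: odd sum, res = 12-3 = 9
k=4,p=4: even sum, res = 9+16 = 25
k=4,p=5: odd sum, res = 25-5 = 20

20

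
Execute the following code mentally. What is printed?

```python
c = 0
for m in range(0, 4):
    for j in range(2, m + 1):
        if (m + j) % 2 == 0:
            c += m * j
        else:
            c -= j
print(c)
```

11

m=2,j=2: even sum, c = 0+4 = 4
m=3,j=2: odd sum, c = 4-2 = 2
m=3,j=3: even sum, c = 2+9 = 11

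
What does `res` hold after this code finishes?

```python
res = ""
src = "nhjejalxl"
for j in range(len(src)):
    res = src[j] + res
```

'lxlajejhn'

j=0: prepend 'n' → 'n'
j=1: prepend 'h' → 'hn'
j=2: prepend 'j' → 'jhn'
j=3: prepend 'e' → 'ejhn'
j=4: prepend 'j' → 'jejhn'
j=5: prepend 'a' → 'ajejhn'
j=6: prepend 'l' → 'lajejhn'
j=7: prepend 'x' → 'xlajejhn'
j=8: prepend 'l' → 'lxlajejhn'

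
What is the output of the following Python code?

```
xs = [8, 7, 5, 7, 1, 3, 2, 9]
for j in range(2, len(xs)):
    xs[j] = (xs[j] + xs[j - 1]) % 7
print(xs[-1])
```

j=2: xs[2] = (5+7)%7 = 5 → [8, 7, 5, 7, 1, 3, 2, 9]
j=3: xs[3] = (7+5)%7 = 5 → [8, 7, 5, 5, 1, 3, 2, 9]
j=4: xs[4] = (1+5)%7 = 6 → [8, 7, 5, 5, 6, 3, 2, 9]
j=5: xs[5] = (3+6)%7 = 2 → [8, 7, 5, 5, 6, 2, 2, 9]
j=6: xs[6] = (2+2)%7 = 4 → [8, 7, 5, 5, 6, 2, 4, 9]
j=7: xs[7] = (9+4)%7 = 6 → [8, 7, 5, 5, 6, 2, 4, 6]

6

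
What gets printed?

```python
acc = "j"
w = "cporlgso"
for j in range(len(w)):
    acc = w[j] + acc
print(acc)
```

j=0: prepend 'c' → 'cj'
j=1: prepend 'p' → 'pcj'
j=2: prepend 'o' → 'opcj'
j=3: prepend 'r' → 'ropcj'
j=4: prepend 'l' → 'lropcj'
j=5: prepend 'g' → 'glropcj'
j=6: prepend 's' → 'sglropcj'
j=7: prepend 'o' → 'osglropcj'

osglropcj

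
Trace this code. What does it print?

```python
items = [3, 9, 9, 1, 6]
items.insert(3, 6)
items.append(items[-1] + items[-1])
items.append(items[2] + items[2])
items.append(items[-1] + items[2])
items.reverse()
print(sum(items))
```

insert 6 at 3 → [3, 9, 9, 6, 1, 6]
append items[-1]+items[-1] = 6+6 = 12 → [3, 9, 9, 6, 1, 6, 12]
append items[2]+items[2] = 9+9 = 18 → [3, 9, 9, 6, 1, 6, 12, 18]
append items[-1]+items[2] = 18+9 = 27 → [3, 9, 9, 6, 1, 6, 12, 18, 27]
reverse → [27, 18, 12, 6, 1, 6, 9, 9, 3]
sum = 91

91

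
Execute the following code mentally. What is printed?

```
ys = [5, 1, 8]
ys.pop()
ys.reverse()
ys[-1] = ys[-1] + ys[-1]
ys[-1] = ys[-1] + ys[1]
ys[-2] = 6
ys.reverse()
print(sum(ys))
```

26

pop() removes 8 → [5, 1]
reverse → [1, 5]
ys[-1] = ys[-1]+ys[-1] = 5+5 = 10 → [1, 10]
ys[-1] = ys[-1]+ys[1] = 10+10 = 20 → [1, 20]
ys[-2] = 6 → [6, 20]
reverse → [20, 6]
sum = 26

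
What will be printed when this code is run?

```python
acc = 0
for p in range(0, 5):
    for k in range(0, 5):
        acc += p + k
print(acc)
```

p=0,k=0: acc = 0+0 = 0
p=0,k=1: acc = 0+1 = 1
p=0,k=2: acc = 1+2 = 3
p=0,k=3: acc = 3+3 = 6
p=0,k=4: acc = 6+4 = 10
p=1,k=0: acc = 10+1 = 11
p=1,k=1: acc = 11+2 = 13
p=1,k=2: acc = 13+3 = 16
p=1,k=3: acc = 16+4 = 20
p=1,k=4: acc = 20+5 = 25
p=2,k=0: acc = 25+2 = 27
p=2,k=1: acc = 27+3 = 30
p=2,k=2: acc = 30+4 = 34
p=2,k=3: acc = 34+5 = 39
p=2,k=4: acc = 39+6 = 45
p=3,k=0: acc = 45+3 = 48
p=3,k=1: acc = 48+4 = 52
p=3,k=2: acc = 52+5 = 57
p=3,k=3: acc = 57+6 = 63
p=3,k=4: acc = 63+7 = 70
p=4,k=0: acc = 70+4 = 74
p=4,k=1: acc = 74+5 = 79
p=4,k=2: acc = 79+6 = 85
p=4,k=3: acc = 85+7 = 92
p=4,k=4: acc = 92+8 = 100

100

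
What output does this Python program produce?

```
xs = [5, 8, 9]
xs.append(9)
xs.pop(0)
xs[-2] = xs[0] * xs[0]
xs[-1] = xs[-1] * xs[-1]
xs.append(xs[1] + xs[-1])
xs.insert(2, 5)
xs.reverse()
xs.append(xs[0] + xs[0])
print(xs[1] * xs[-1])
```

23490

append 9 → [5, 8, 9, 9]
pop(0) removes 5 → [8, 9, 9]
xs[-2] = xs[0]*xs[0] = 8*8 = 64 → [8, 64, 9]
xs[-1] = xs[-1]*xs[-1] = 9*9 = 81 → [8, 64, 81]
append xs[1]+xs[-1] = 64+81 = 145 → [8, 64, 81, 145]
insert 5 at 2 → [8, 64, 5, 81, 145]
reverse → [145, 81, 5, 64, 8]
append xs[0]+xs[0] = 145+145 = 290 → [145, 81, 5, 64, 8, 290]
xs[1]*xs[-1] = 81*290 = 23490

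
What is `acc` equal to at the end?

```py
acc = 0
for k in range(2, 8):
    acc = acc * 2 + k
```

183

k=2: acc = 0*2+2 = 2
k=3: acc = 2*2+3 = 7
k=4: acc = 7*2+4 = 18
k=5: acc = 18*2+5 = 41
k=6: acc = 41*2+6 = 88
k=7: acc = 88*2+7 = 183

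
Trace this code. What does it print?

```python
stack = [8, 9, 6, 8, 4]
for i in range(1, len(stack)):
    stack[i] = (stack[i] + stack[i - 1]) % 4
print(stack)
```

i=1: stack[1] = (9+8)%4 = 1 → [8, 1, 6, 8, 4]
i=2: stack[2] = (6+1)%4 = 3 → [8, 1, 3, 8, 4]
i=3: stack[3] = (8+3)%4 = 3 → [8, 1, 3, 3, 4]
i=4: stack[4] = (4+3)%4 = 3 → [8, 1, 3, 3, 3]

[8, 1, 3, 3, 3]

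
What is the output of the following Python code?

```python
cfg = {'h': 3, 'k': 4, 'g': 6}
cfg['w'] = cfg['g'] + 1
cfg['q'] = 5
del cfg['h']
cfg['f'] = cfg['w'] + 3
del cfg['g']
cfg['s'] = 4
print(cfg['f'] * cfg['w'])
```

cfg['w'] = cfg['g']+1 = 7 → {'h': 3, 'k': 4, 'g': 6, 'w': 7}
cfg['q'] = 5 → {'h': 3, 'k': 4, 'g': 6, 'w': 7, 'q': 5}
del 'h' → {'k': 4, 'g': 6, 'w': 7, 'q': 5}
cfg['f'] = cfg['w']+3 = 10 → {'k': 4, 'g': 6, 'w': 7, 'q': 5, 'f': 10}
del 'g' → {'k': 4, 'w': 7, 'q': 5, 'f': 10}
cfg['s'] = 4 → {'k': 4, 'w': 7, 'q': 5, 'f': 10, 's': 4}
cfg['f']*cfg['w'] = 10*7 = 70

70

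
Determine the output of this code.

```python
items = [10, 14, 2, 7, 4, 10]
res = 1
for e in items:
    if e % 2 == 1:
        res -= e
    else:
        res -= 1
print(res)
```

e=10: not odd, res = 1-1 = 0
e=14: not odd, res = 0-1 = -1
e=2: not odd, res = (-1)-1 = -2
e=7: odd, res = (-2)-7 = -9
e=4: not odd, res = (-9)-1 = -10
e=10: not odd, res = (-10)-1 = -11

-11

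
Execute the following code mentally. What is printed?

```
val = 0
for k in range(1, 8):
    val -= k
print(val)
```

k=1: val = 0-1 = -1
k=2: val = (-1)-2 = -3
k=3: val = (-3)-3 = -6
k=4: val = (-6)-4 = -10
k=5: val = (-10)-5 = -15
k=6: val = (-15)-6 = -21
k=7: val = (-21)-7 = -28

-28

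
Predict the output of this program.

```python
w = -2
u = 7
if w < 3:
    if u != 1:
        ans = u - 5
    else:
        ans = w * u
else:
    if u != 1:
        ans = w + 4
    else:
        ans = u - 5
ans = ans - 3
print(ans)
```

w=-2, u=7
w < 3 is True; u != 1 is True
→ ans = u - 5 = 2
ans = 2-3 = -1

-1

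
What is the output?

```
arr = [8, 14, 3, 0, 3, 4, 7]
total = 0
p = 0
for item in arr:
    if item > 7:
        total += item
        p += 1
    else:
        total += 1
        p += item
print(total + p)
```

item=8: >7, total = 0+8 = 8; p=1
item=14: >7, total = 8+14 = 22; p=2
item=3: not >7, total = 22+1 = 23; p=5
item=0: not >7, total = 23+1 = 24; p=5
item=3: not >7, total = 24+1 = 25; p=8
item=4: not >7, total = 25+1 = 26; p=12
item=7: not >7, total = 26+1 = 27; p=19
total+p = 27+19 = 46

46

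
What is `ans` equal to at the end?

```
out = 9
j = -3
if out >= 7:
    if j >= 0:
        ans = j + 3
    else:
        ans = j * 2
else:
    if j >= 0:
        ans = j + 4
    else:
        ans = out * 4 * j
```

-6

out=9, j=-3
out >= 7 is True; j >= 0 is False
→ ans = j * 2 = -6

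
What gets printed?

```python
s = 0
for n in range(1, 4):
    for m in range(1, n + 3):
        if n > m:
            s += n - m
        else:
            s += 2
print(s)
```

n=1,m=1: not 1>1, s = 0+2 = 2
n=1,m=2: not 1>2, s = 2+2 = 4
n=1,m=3: not 1>3, s = 4+2 = 6
n=2,m=1: 2>1, s = 6+1 = 7
n=2,m=2: not 2>2, s = 7+2 = 9
n=2,m=3: not 2>3, s = 9+2 = 11
n=2,m=4: not 2>4, s = 11+2 = 13
n=3,m=1: 3>1, s = 13+2 = 15
n=3,m=2: 3>2, s = 15+1 = 16
n=3,m=3: not 3>3, s = 16+2 = 18
n=3,m=4: not 3>4, s = 18+2 = 20
n=3,m=5: not 3>5, s = 20+2 = 22

22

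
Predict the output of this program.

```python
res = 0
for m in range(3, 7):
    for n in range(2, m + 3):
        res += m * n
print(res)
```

m=3,n=2: res = 0+6 = 6
m=3,n=3: res = 6+9 = 15
m=3,n=4: res = 15+12 = 27
m=3,n=5: res = 27+15 = 42
m=4,n=2: res = 42+8 = 50
m=4,n=3: res = 50+12 = 62
m=4,n=4: res = 62+16 = 78
m=4,n=5: res = 78+20 = 98
m=4,n=6: res = 98+24 = 122
m=5,n=2: res = 122+10 = 132
m=5,n=3: res = 132+15 = 147
m=5,n=4: res = 147+20 = 167
m=5,n=5: res = 167+25 = 192
m=5,n=6: res = 192+30 = 222
m=5,n=7: res = 222+35 = 257
m=6,n=2: res = 257+12 = 269
m=6,n=3: res = 269+18 = 287
m=6,n=4: res = 287+24 = 311
m=6,n=5: res = 311+30 = 341
m=6,n=6: res = 341+36 = 377
m=6,n=7: res = 377+42 = 419
m=6,n=8: res = 419+48 = 467

467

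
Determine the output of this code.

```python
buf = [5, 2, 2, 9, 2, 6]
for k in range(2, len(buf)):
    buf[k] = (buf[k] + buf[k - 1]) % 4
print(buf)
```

k=2: buf[2] = (2+2)%4 = 0 → [5, 2, 0, 9, 2, 6]
k=3: buf[3] = (9+0)%4 = 1 → [5, 2, 0, 1, 2, 6]
k=4: buf[4] = (2+1)%4 = 3 → [5, 2, 0, 1, 3, 6]
k=5: buf[5] = (6+3)%4 = 1 → [5, 2, 0, 1, 3, 1]

[5, 2, 0, 1, 3, 1]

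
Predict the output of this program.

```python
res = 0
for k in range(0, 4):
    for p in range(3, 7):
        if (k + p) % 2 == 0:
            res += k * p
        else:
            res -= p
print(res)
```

k=0,p=3: odd sum, res = 0-3 = -3
k=0,p=4: even sum, res = (-3)+0 = -3
k=0,p=5: odd sum, res = (-3)-5 = -8
k=0,p=6: even sum, res = (-8)+0 = -8
k=1,p=3: even sum, res = (-8)+3 = -5
k=1,p=4: odd sum, res = (-5)-4 = -9
k=1,p=5: even sum, res = (-9)+5 = -4
k=1,p=6: odd sum, res = (-4)-6 = -10
k=2,p=3: odd sum, res = (-10)-3 = -13
k=2,p=4: even sum, res = (-13)+8 = -5
k=2,p=5: odd sum, res = (-5)-5 = -10
k=2,p=6: even sum, res = (-10)+12 = 2
k=3,p=3: even sum, res = 2+9 = 11
k=3,p=4: odd sum, res = 11-4 = 7
k=3,p=5: even sum, res = 7+15 = 22
k=3,p=6: odd sum, res = 22-6 = 16

16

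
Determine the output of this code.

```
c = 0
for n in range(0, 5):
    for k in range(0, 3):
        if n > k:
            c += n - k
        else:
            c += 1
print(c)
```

n=0,k=0: not 0>0, c = 0+1 = 1
n=0,k=1: not 0>1, c = 1+1 = 2
n=0,k=2: not 0>2, c = 2+1 = 3
n=1,k=0: 1>0, c = 3+1 = 4
n=1,k=1: not 1>1, c = 4+1 = 5
n=1,k=2: not 1>2, c = 5+1 = 6
n=2,k=0: 2>0, c = 6+2 = 8
n=2,k=1: 2>1, c = 8+1 = 9
n=2,k=2: not 2>2, c = 9+1 = 10
n=3,k=0: 3>0, c = 10+3 = 13
n=3,k=1: 3>1, c = 13+2 = 15
n=3,k=2: 3>2, c = 15+1 = 16
n=4,k=0: 4>0, c = 16+4 = 20
n=4,k=1: 4>1, c = 20+3 = 23
n=4,k=2: 4>2, c = 23+2 = 25

25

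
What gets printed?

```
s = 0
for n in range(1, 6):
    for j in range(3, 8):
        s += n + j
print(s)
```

n=1,j=3: s = 0+4 = 4
n=1,j=4: s = 4+5 = 9
n=1,j=5: s = 9+6 = 15
n=1,j=6: s = 15+7 = 22
n=1,j=7: s = 22+8 = 30
n=2,j=3: s = 30+5 = 35
n=2,j=4: s = 35+6 = 41
n=2,j=5: s = 41+7 = 48
n=2,j=6: s = 48+8 = 56
n=2,j=7: s = 56+9 = 65
n=3,j=3: s = 65+6 = 71
n=3,j=4: s = 71+7 = 78
n=3,j=5: s = 78+8 = 86
n=3,j=6: s = 86+9 = 95
n=3,j=7: s = 95+10 = 105
n=4,j=3: s = 105+7 = 112
n=4,j=4: s = 112+8 = 120
n=4,j=5: s = 120+9 = 129
n=4,j=6: s = 129+10 = 139
n=4,j=7: s = 139+11 = 150
n=5,j=3: s = 150+8 = 158
n=5,j=4: s = 158+9 = 167
n=5,j=5: s = 167+10 = 177
n=5,j=6: s = 177+11 = 188
n=5,j=7: s = 188+12 = 200

200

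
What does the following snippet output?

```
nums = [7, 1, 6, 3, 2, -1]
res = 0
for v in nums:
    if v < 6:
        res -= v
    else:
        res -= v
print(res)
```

v=7: not <6, res = 0-7 = -7
v=1: <6, res = (-7)-1 = -8
v=6: not <6, res = (-8)-6 = -14
v=3: <6, res = (-14)-3 = -17
v=2: <6, res = (-17)-2 = -19
v=-1: <6, res = (-19)-(-1) = -18

-18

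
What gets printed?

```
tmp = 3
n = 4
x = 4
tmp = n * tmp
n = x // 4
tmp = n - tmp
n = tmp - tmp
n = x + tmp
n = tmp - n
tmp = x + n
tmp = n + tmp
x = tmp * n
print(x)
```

tmp = 4*3 = 12
n = 4//4 = 1
tmp = 1-12 = -11
n = (-11)-(-11) = 0
n = 4+(-11) = -7
n = (-11)-(-7) = -4
tmp = 4+(-4) = 0
tmp = (-4)+0 = -4
x = (-4)*(-4) = 16

16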